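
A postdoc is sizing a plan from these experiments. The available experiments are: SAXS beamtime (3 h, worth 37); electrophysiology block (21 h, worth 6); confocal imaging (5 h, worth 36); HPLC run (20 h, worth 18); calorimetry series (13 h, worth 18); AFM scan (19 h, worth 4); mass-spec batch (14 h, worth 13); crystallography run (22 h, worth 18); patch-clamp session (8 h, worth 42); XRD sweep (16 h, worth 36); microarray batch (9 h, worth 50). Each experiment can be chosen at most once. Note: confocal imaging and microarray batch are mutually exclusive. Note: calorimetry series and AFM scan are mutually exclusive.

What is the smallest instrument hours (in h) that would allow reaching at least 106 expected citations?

Need the lightest bundle worth ≥ 106.
SAXS beamtime + confocal imaging + patch-clamp session reaches 115 using 16 h.
Any bundle with less than 16 h falls short of 106.

16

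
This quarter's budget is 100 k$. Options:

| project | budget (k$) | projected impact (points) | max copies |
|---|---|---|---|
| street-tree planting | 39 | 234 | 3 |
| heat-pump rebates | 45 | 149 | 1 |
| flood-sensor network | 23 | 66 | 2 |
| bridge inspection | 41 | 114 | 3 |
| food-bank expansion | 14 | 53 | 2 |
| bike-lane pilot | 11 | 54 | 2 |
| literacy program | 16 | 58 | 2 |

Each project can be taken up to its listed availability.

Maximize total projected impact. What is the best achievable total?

576

By projected impact per k$: street-tree planting 6.00, bike-lane pilot 4.91, food-bank expansion 3.79, literacy program 3.62 lead.
Best packing: 2×street-tree planting + 2×bike-lane pilot — 100 k$, 576 total.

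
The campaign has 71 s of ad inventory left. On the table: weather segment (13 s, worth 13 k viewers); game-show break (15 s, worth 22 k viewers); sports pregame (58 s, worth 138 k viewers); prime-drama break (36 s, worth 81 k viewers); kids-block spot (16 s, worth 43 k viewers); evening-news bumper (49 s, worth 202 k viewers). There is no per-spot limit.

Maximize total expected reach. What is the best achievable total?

245

By expected reach per s: evening-news bumper 4.12, kids-block spot 2.69, sports pregame 2.38 lead.
Best packing: kids-block spot + evening-news bumper — 65 s, 245 total.
Nothing else within 71 s beats 245.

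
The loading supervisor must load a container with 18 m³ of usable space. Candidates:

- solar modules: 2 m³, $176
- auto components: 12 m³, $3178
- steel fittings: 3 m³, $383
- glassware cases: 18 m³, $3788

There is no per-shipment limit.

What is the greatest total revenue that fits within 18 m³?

Auto components + 2×steel fittings uses 18 of the 18 m³ and totals 3944.

3944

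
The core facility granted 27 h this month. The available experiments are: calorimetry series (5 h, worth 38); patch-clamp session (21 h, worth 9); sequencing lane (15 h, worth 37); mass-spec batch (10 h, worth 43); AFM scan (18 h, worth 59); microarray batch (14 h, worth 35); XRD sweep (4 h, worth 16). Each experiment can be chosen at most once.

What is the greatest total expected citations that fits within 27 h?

Taking the top-ratio experiments first gives calorimetry series + mass-spec batch + XRD sweep for 97 (19 h).
The 10 h tied up in mass-spec batch is better spent on AFM scan — total rises to 113 (27 h).
The closest alternative, calorimetry series + AFM scan, reaches only 97.

113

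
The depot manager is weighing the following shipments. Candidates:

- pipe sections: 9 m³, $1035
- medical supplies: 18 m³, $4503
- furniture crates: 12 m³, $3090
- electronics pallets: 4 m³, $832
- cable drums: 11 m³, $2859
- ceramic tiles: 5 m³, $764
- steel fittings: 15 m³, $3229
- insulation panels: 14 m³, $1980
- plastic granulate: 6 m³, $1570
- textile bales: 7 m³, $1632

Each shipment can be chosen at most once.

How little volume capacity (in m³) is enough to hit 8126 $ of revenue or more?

33

Look for the lowest-volume combination reaching 8126.
medical supplies + electronics pallets + cable drums: 8194 revenue at 33 m³.
No combination under 33 m³ hits 8126.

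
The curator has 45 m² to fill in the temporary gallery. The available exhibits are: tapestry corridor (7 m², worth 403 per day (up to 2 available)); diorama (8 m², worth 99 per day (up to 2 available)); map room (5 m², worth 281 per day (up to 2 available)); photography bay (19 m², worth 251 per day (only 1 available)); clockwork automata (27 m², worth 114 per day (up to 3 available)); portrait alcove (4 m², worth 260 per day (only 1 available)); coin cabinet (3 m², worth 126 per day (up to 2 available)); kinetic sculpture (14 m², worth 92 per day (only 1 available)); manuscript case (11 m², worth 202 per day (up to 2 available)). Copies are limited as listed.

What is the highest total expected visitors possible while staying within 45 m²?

2082

Best packing: 2×tapestry corridor + 2×map room + portrait alcove + 2×coin cabinet + manuscript case — 45 m², 2082 total.
Every other selection either busts 45 m² or exceeds an availability limit or fails to beat 2082.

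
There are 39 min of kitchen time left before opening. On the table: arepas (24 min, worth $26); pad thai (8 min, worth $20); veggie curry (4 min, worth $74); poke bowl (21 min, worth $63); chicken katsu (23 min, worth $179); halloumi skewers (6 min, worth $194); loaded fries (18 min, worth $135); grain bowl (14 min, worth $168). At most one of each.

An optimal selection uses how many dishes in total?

Best achievable profit is 497.
halloumi skewers + loaded fries + grain bowl hits 497 at 38 min.
All optima have 3 dishes.

3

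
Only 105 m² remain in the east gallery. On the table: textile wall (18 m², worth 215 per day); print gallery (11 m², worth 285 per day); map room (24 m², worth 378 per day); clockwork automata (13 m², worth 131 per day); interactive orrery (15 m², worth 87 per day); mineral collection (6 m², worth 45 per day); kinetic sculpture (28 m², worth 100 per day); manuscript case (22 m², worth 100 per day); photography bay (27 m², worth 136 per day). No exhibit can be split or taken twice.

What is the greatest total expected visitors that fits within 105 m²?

Greedy by ratio would take textile wall + print gallery + map room + clockwork automata + interactive orrery + mineral collection: 87 m² used, total 1141.
The 6 m² tied up in mineral collection is better spent on manuscript case — total rises to 1196 (103 m²).

1196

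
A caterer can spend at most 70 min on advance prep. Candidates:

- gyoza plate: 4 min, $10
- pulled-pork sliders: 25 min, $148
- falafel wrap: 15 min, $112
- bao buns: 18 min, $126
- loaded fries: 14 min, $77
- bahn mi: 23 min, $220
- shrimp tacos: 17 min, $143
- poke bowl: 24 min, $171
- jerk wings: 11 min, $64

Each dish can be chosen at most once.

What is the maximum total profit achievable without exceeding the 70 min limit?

Ranking by ratio (profit/min): bahn mi 9.57, shrimp tacos 8.41, falafel wrap 7.47, poke bowl 7.12.
Taking the top-ratio dishes first gives gyoza plate + falafel wrap + bahn mi + shrimp tacos + jerk wings for 549 (70 min).
Replace gyoza plate and falafel wrap with bao buns: the trade gains 4 net, giving 553 at 69 min.

553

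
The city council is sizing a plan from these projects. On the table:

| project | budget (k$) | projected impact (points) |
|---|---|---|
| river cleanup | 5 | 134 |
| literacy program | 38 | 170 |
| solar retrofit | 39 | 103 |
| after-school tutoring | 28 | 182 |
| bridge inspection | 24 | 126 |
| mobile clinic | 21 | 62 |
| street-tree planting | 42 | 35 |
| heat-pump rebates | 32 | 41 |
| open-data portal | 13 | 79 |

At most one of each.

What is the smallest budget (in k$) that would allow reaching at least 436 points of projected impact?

57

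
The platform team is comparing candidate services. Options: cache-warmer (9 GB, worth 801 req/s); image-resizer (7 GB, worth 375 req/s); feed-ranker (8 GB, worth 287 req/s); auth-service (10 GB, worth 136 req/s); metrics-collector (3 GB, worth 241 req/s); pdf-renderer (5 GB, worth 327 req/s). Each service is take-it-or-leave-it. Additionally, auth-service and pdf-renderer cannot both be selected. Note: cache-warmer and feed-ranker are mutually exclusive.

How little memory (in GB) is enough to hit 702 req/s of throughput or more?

Need the lightest bundle worth ≥ 702.
Taking cache-warmer gives 801 (≥ 702) for 9 GB.
Any bundle with less than 9 GB falls short of 702.

9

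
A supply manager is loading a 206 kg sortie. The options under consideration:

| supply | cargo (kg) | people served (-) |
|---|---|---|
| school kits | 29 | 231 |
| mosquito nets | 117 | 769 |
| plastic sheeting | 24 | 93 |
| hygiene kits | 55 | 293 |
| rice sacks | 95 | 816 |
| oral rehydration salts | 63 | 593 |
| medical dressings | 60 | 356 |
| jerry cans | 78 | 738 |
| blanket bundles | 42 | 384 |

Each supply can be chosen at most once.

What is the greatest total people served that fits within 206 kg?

Greedy by ratio would take oral rehydration salts + jerry cans + blanket bundles: 183 kg used, total 1715.
Dropping jerry cans frees 78 kg; slotting in rice sacks (95 kg) lifts the total to 1793 at 200 kg.

1793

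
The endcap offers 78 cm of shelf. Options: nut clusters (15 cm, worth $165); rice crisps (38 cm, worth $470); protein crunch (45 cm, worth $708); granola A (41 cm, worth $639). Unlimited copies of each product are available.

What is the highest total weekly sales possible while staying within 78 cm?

1038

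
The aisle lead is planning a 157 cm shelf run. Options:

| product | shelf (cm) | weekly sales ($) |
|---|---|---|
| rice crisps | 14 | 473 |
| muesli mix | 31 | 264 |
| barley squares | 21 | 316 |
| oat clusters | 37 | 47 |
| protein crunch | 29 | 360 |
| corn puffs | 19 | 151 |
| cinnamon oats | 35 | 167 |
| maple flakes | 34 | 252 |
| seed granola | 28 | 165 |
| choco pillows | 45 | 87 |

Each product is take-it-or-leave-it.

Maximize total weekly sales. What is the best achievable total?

Ranking by ratio (weekly sales/cm): rice crisps 33.79, barley squares 15.05, protein crunch 12.41, muesli mix 8.52.
The ratio heuristic lands on rice crisps + muesli mix + barley squares + protein crunch + corn puffs + maple flakes (1816) but leaves 9 cm idle.
The 19 cm tied up in corn puffs is better spent on seed granola — total rises to 1830 (157 cm).

1830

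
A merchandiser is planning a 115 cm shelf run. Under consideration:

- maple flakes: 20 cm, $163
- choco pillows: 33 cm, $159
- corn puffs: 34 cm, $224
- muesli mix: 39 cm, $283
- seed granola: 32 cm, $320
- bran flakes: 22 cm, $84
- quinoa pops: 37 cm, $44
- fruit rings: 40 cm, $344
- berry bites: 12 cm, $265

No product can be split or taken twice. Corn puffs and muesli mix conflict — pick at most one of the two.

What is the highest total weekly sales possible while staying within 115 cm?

Taking maple flakes + seed granola + fruit rings + berry bites: 104 cm used, 1092 in weekly sales.
No other feasible combination exceeds 1092.

1092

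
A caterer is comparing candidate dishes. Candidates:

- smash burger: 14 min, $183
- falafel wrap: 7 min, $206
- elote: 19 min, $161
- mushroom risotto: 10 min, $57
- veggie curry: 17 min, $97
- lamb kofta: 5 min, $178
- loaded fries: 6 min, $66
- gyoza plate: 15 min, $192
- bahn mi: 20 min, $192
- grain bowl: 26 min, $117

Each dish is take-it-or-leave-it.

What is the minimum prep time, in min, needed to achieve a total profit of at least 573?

27

Need the lightest bundle worth ≥ 573.
Taking falafel wrap + lamb kofta + gyoza plate gives 576 (≥ 573) for 27 min.
Below 27 min the best achievable stays under 573.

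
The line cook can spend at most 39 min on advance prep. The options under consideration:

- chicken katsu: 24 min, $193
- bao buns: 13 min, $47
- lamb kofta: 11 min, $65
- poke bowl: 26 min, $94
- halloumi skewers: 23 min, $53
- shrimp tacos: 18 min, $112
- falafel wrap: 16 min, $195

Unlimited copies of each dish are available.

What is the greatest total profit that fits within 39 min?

Best packing: 2×falafel wrap — 32 min, 390 total.

390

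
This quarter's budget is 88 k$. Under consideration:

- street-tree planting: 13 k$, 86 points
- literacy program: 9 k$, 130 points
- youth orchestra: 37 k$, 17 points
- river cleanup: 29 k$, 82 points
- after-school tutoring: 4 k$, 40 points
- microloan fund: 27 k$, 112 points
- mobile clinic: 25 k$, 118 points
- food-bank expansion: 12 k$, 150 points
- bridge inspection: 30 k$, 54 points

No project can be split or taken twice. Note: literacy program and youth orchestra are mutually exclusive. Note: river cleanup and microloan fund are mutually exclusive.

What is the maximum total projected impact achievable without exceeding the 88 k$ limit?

Density check — literacy program 14.44, food-bank expansion 12.50, after-school tutoring 10.00, street-tree planting 6.62 are the best per k$.
A density-first pass picks street-tree planting + literacy program + after-school tutoring + mobile clinic + food-bank expansion — 524 at 63 k$.
Replace after-school tutoring with microloan fund: the trade gains 72 net, giving 596 at 86 k$.
Every other selection either busts 88 k$ or breaks a pairing rule or fails to beat 596.

596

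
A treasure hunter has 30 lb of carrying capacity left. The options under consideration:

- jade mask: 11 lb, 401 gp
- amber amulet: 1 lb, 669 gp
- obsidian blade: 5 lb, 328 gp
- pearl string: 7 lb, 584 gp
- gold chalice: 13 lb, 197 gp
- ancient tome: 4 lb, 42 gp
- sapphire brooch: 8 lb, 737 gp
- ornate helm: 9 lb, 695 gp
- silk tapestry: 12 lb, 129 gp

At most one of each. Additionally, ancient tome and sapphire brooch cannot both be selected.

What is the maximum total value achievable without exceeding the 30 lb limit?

Amber amulet + obsidian blade + pearl string + sapphire brooch + ornate helm uses 30 of the 30 lb and totals 3013.

3013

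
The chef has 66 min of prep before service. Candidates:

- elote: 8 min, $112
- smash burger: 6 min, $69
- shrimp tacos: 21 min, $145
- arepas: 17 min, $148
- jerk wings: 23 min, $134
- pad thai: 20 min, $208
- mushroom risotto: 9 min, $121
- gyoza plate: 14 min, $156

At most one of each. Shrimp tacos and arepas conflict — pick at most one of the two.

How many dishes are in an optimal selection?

Best achievable profit is 702.
One optimal bundle: smash burger + arepas + pad thai + mushroom risotto + gyoza plate (66 min).
Any selection reaching 702 contains exactly 5 dishes.

5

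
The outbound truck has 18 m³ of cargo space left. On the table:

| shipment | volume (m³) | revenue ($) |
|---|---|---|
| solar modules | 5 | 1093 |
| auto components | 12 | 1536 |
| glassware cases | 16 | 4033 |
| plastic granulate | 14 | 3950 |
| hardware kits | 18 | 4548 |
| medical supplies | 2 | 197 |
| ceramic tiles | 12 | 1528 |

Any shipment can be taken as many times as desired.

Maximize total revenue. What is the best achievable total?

By revenue per m³: plastic granulate 282.14, hardware kits 252.67, glassware cases 252.06, solar modules 218.60 lead.
Greedy by ratio would take plastic granulate + 2×medical supplies: 18 m³ used, total 4344.
Dropping plastic granulate and 2×medical supplies frees 18 m³; slotting in hardware kits (18 m³) lifts the total to 4548 at 18 m³.
That's the maximum — no swap from here does better than 4548.

4548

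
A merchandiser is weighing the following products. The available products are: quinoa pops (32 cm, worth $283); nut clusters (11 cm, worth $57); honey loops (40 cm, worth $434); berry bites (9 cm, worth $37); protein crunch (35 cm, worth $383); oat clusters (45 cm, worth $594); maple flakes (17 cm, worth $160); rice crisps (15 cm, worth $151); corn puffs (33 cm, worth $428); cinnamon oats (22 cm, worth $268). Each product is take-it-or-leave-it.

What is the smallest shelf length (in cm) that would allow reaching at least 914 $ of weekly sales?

Minimise cm subject to total weekly sales ≥ 914.
Taking oat clusters + corn puffs gives 1022 (≥ 914) for 78 cm.
Any bundle with less than 78 cm falls short of 914.

78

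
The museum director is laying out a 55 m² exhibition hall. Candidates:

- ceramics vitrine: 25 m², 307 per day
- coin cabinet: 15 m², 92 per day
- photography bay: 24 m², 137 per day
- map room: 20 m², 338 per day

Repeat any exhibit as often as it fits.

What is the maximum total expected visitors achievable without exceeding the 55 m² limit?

768

Coin cabinet + 2×map room uses 55 of the 55 m² and totals 768.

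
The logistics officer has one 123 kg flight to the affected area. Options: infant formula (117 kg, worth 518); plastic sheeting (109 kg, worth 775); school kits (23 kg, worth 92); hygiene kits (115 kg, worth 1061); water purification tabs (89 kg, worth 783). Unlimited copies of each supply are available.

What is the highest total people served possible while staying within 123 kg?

1061

Best packing: hygiene kits — 115 kg, 1061 total.
The spare 8 kg is too small for any remaining supply, and no exchange beats 1061.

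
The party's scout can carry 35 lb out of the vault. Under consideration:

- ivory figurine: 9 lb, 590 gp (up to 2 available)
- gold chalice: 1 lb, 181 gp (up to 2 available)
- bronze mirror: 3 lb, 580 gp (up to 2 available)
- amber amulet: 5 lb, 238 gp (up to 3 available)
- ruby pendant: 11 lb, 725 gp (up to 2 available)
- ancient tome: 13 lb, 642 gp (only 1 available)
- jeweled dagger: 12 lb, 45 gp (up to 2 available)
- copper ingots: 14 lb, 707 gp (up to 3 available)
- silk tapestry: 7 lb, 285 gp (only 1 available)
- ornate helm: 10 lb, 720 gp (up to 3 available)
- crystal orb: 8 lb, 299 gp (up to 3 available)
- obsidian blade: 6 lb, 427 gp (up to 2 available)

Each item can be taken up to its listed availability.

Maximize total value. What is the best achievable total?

3394

Greedy by ratio would take 2×gold chalice + 2×bronze mirror + 2×ornate helm + obsidian blade: 34 lb used, total 3389.
Replace ornate helm with ruby pendant: the trade gains 5 net, giving 3394 at 35 lb.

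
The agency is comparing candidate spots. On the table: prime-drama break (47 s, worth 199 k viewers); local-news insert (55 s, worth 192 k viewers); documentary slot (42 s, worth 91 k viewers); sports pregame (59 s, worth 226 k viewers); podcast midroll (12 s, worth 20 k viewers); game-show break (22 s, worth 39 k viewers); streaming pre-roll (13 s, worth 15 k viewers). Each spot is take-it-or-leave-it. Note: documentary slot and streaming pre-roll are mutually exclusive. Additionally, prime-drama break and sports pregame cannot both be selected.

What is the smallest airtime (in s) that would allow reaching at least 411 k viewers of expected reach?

Minimise s subject to total expected reach ≥ 411.
Taking local-news insert + sports pregame gives 418 (≥ 411) for 114 s.
Any bundle with less than 114 s falls short of 411.

114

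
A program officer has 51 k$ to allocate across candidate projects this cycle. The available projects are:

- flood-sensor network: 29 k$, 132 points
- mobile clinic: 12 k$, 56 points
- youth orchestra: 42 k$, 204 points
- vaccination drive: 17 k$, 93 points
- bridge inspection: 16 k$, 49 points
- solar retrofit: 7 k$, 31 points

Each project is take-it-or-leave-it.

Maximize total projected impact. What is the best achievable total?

235

The ratio heuristic lands on mobile clinic + vaccination drive + solar retrofit (180) but leaves 15 k$ idle.
Dropping mobile clinic and vaccination drive frees 29 k$; slotting in youth orchestra (42 k$) lifts the total to 235 at 49 k$.
The closest alternative, flood-sensor network + vaccination drive, reaches only 225.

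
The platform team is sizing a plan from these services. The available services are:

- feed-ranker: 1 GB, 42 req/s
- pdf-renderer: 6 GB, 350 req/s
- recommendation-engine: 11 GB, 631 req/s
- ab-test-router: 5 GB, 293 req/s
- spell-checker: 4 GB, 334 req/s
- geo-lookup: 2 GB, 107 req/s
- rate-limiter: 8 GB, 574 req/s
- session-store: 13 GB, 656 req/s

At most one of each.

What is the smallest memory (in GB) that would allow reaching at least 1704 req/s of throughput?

28

Look for the lowest-memory combination reaching 1704.
pdf-renderer + recommendation-engine + ab-test-router + spell-checker + geo-lookup: 1715 throughput at 28 GB.
No combination under 28 GB hits 1704.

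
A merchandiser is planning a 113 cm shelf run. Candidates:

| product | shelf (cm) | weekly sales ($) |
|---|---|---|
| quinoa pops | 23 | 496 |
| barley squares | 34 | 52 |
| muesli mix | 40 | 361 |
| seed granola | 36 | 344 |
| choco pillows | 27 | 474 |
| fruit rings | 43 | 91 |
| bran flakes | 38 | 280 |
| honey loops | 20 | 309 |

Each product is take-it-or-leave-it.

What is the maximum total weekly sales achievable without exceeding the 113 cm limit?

1640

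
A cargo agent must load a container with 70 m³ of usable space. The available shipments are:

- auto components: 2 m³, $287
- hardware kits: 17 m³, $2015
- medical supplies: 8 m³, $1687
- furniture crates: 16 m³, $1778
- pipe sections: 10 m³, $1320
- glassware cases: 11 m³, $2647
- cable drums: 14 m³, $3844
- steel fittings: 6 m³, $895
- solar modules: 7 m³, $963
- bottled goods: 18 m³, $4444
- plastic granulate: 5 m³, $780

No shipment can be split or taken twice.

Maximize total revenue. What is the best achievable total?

By revenue per m³: cable drums 274.57, bottled goods 246.89, glassware cases 240.64 lead.
Greedy by ratio would take auto components + medical supplies + glassware cases + cable drums + steel fittings + bottled goods + plastic granulate: 64 m³ used, total 14584.
Dropping auto components frees 2 m³; slotting in solar modules (7 m³) lifts the total to 15260 at 69 m³.

15260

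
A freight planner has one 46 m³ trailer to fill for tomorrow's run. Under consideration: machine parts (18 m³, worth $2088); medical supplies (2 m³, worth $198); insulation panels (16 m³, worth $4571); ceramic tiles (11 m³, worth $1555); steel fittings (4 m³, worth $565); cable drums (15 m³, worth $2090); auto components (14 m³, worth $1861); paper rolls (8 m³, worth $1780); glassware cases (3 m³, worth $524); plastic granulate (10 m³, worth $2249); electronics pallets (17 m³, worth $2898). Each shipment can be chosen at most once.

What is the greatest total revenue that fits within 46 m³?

The ratio heuristic lands on medical supplies + insulation panels + steel fittings + paper rolls + glassware cases + plastic granulate (9887) but leaves 3 m³ idle.
Replace medical supplies and steel fittings and paper rolls with electronics pallets: the trade gains 355 net, giving 10242 at 46 m³.

10242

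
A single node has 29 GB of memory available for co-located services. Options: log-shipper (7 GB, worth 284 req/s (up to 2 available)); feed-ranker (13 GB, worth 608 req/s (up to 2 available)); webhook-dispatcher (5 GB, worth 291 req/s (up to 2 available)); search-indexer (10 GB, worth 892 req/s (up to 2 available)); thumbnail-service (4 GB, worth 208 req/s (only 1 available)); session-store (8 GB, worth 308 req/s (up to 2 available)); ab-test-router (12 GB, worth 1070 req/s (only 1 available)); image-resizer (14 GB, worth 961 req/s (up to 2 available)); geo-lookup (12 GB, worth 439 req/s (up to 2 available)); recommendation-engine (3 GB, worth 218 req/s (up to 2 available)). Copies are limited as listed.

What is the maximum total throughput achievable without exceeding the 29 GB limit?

2398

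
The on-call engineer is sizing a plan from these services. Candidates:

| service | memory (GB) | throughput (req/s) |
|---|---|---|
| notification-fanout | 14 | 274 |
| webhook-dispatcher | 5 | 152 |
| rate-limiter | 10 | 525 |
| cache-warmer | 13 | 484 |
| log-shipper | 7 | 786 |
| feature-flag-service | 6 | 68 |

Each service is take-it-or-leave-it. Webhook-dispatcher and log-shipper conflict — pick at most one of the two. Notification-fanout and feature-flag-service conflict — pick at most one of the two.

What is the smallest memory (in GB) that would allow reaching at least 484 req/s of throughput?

7

Look for the lowest-memory combination reaching 484.
log-shipper: 786 throughput at 7 GB.
No combination under 7 GB hits 484.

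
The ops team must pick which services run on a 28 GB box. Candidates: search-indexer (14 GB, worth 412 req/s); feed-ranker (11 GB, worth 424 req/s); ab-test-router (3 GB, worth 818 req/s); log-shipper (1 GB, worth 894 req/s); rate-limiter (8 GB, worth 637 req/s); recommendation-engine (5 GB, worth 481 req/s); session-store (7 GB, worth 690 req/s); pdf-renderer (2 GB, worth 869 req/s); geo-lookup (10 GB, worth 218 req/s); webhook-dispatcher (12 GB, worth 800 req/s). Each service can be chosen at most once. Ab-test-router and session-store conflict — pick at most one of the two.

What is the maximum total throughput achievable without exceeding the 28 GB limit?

4018

By throughput per GB: log-shipper 894.00, pdf-renderer 434.50, ab-test-router 272.67, session-store 98.57 lead.
Ab-test-router + log-shipper + rate-limiter + pdf-renderer + webhook-dispatcher uses 26 of the 28 GB and totals 4018.
Nothing else feasible within 28 GB beats 4018.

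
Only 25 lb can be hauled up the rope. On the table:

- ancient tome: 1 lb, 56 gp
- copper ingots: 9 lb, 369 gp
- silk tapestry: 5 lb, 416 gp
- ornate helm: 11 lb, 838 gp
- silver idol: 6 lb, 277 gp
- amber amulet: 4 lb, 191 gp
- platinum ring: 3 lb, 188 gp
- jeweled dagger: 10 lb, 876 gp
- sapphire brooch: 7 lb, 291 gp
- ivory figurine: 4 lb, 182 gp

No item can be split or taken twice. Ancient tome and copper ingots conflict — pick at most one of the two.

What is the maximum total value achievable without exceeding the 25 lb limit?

1958

Taking the top-ratio items first gives ancient tome + silk tapestry + amber amulet + platinum ring + jeweled dagger for 1727 (23 lb).
The 9 lb tied up in silk tapestry and amber amulet is better spent on ornate helm — total rises to 1958 (25 lb).
No other feasible combination exceeds 1958.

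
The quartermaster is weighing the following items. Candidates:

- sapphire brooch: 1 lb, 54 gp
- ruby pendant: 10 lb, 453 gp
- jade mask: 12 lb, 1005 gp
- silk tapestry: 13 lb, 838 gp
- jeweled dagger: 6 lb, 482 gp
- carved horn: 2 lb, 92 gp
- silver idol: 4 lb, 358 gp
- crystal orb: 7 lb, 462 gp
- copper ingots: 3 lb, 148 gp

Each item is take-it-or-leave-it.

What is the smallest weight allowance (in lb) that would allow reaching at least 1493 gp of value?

Minimise lb subject to total value ≥ 1493.
Taking sapphire brooch + jade mask + jeweled dagger gives 1541 (≥ 1493) for 19 lb.
Any bundle with less than 19 lb falls short of 1493.

19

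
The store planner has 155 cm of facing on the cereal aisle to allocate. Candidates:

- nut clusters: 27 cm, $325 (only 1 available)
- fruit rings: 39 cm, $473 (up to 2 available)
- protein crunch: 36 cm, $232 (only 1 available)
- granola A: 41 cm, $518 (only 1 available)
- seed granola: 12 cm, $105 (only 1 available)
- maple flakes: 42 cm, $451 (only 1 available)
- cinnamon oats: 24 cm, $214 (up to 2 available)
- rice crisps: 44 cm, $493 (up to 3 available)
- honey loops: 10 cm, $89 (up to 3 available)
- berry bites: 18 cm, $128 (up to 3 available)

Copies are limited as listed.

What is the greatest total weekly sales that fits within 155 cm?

1809

By weekly sales per cm: granola A 12.63, fruit rings 12.13, nut clusters 12.04 lead.
A density-first pass picks nut clusters + 2×fruit rings + granola A — 1789 at 146 cm.
Replace fruit rings with rice crisps: the trade gains 20 net, giving 1809 at 151 cm.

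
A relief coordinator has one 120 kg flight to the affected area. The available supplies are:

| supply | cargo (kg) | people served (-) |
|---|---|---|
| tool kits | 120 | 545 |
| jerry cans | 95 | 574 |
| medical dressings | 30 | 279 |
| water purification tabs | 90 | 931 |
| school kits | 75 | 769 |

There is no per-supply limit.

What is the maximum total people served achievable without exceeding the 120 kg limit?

1210

By people served per kg: water purification tabs 10.34, school kits 10.25, medical dressings 9.30, jerry cans 6.04 lead.
Taking medical dressings + water purification tabs: 120 kg used, 1210 in people served.
Every other selection either busts 120 kg or fails to beat 1210.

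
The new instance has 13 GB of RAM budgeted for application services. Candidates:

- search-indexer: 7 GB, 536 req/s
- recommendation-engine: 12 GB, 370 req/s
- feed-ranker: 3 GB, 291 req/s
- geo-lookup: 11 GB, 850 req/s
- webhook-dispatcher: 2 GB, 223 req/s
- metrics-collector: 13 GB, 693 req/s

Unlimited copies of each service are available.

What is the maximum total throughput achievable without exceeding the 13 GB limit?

Greedy by ratio would take 6×webhook-dispatcher: 12 GB used, total 1338.
Dropping webhook-dispatcher frees 2 GB; slotting in feed-ranker (3 GB) lifts the total to 1406 at 13 GB.

1406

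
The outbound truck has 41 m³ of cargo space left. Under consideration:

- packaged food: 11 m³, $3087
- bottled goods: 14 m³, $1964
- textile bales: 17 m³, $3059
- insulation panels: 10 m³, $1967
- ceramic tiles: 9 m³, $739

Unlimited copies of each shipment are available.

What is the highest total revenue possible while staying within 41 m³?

9261

3×packaged food uses 33 of the 41 m³ and totals 9261.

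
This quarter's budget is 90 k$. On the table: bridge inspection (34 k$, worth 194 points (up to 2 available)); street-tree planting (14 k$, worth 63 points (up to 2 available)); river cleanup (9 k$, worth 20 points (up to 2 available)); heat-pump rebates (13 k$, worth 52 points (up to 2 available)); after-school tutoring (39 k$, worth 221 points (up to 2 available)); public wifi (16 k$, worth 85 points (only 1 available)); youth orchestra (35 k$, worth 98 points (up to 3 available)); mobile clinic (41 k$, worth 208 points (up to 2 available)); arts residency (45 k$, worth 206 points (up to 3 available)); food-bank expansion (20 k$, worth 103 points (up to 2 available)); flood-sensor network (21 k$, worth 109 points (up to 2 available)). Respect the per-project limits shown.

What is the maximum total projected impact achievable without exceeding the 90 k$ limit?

500

By projected impact per k$: bridge inspection 5.71, after-school tutoring 5.67, public wifi 5.31 lead.
Filling by ratio: 2×bridge inspection + public wifi for 473, with 6 k$ left unused.
The 34 k$ tied up in bridge inspection is better spent on after-school tutoring — total rises to 500 (89 k$).
The spare 1 k$ is too small for any remaining project, and no exchange beats 500.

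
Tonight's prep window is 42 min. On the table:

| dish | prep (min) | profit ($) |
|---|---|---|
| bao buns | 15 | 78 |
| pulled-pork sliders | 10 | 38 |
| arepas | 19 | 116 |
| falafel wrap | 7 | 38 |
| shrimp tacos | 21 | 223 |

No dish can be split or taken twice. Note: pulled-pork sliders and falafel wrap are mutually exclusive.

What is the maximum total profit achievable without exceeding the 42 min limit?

Density check — shrimp tacos 10.62, arepas 6.11, falafel wrap 5.43, bao buns 5.20 are the best per min.
The ratio ordering already packs tightly: arepas + shrimp tacos, 40 min, 339.
Runner-up bao buns + shrimp tacos tops out at 301.

339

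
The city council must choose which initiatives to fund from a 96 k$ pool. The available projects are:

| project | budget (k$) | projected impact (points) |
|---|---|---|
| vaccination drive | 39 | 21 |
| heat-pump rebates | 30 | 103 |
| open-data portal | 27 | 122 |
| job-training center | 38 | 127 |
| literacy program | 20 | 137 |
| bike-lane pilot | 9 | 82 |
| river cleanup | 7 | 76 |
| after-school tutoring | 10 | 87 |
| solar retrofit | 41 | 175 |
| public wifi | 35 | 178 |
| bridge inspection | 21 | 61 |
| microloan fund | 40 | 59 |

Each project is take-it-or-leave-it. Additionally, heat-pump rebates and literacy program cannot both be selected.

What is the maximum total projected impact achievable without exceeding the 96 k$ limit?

Density check — river cleanup 10.86, bike-lane pilot 9.11, after-school tutoring 8.70 are the best per k$.
Greedy by ratio would take literacy program + bike-lane pilot + river cleanup + after-school tutoring + public wifi: 81 k$ used, total 560.
Dropping public wifi frees 35 k$; slotting in open-data portal + bridge inspection (48 k$) lifts the total to 565 at 94 k$.

565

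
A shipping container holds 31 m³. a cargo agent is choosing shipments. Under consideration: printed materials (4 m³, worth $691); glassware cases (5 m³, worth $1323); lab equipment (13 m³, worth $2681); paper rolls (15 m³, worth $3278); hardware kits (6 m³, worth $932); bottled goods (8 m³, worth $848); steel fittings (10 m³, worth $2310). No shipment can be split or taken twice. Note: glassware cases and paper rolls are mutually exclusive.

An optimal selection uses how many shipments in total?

3

The maximum revenue within 31 m³ is 6520.
paper rolls + hardware kits + steel fittings hits 6520 at 31 m³.
Every optimal selection uses 3 shipments.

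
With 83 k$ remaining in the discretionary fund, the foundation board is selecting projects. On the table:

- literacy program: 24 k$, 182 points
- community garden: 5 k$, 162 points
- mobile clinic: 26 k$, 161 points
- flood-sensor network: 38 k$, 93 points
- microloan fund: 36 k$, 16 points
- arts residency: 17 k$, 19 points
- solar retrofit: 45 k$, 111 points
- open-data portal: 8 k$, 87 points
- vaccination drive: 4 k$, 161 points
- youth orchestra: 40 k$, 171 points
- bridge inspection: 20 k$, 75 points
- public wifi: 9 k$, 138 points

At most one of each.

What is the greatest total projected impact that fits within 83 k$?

Taking literacy program + community garden + mobile clinic + open-data portal + vaccination drive + public wifi: 76 k$ used, 891 in projected impact.

891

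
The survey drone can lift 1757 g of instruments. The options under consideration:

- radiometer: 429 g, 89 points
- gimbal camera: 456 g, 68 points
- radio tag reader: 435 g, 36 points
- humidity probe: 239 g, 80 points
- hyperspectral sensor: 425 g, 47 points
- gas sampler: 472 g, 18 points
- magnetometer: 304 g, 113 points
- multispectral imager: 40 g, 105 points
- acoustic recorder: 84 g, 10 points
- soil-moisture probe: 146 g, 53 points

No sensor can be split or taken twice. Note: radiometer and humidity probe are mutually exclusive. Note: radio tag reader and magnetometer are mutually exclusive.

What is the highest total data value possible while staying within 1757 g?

476

By data value per g: multispectral imager 2.62, magnetometer 0.37, soil-moisture probe 0.36, humidity probe 0.33 lead.
Best packing: gimbal camera + humidity probe + hyperspectral sensor + magnetometer + multispectral imager + acoustic recorder + soil-moisture probe — 1694 g, 476 total.
An exhaustive check of the 1024 subsets confirms 476.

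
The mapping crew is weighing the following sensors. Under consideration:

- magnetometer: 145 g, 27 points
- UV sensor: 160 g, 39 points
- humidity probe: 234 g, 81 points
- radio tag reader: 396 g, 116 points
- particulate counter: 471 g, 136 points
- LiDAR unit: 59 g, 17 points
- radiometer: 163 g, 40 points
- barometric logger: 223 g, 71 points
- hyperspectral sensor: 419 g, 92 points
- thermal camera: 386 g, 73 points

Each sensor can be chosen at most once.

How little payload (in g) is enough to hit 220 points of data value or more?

753

Minimise g subject to total data value ≥ 220.
particulate counter + LiDAR unit + barometric logger reaches 224 using 753 g.
Any bundle with less than 753 g falls short of 220.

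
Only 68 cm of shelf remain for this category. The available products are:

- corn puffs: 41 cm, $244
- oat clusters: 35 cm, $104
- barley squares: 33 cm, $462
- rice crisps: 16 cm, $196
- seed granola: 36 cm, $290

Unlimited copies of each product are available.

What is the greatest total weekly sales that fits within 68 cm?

924

Taking 2×barley squares: 66 cm used, 924 in weekly sales.
The spare 2 cm is too small for any remaining product, and no exchange beats 924.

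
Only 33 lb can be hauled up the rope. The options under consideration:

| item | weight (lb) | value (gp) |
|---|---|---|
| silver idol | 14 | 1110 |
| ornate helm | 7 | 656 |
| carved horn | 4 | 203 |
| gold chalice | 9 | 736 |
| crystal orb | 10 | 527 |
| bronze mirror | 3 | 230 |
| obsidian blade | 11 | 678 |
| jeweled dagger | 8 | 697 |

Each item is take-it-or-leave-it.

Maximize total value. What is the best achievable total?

Filling by ratio: ornate helm + carved horn + gold chalice + bronze mirror + jeweled dagger for 2522, with 2 lb left unused.
Dropping carved horn and jeweled dagger frees 12 lb; slotting in silver idol (14 lb) lifts the total to 2732 at 33 lb.

2732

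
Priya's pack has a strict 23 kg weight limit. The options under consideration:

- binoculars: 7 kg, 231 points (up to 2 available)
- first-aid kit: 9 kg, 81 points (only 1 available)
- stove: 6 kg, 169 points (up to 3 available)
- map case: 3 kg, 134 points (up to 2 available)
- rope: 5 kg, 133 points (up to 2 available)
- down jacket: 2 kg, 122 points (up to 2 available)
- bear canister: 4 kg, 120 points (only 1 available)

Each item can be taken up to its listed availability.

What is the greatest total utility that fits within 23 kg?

912

The ratio heuristic lands on binoculars + 2×map case + 2×down jacket + bear canister (863) but leaves 2 kg idle.
The 4 kg tied up in bear canister is better spent on stove — total rises to 912 (23 kg).
No other feasible combination exceeds 912.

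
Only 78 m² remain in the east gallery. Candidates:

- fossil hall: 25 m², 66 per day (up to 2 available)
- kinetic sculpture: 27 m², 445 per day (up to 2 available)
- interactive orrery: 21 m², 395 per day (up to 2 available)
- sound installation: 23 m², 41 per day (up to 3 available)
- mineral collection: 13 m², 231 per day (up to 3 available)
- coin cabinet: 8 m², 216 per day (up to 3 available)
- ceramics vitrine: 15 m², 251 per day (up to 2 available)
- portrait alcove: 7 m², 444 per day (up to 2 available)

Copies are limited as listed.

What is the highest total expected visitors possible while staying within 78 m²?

Filling by ratio: interactive orrery + mineral collection + 3×coin cabinet + 2×portrait alcove for 2162, with 6 m² left unused.
Replace interactive orrery with 2×mineral collection: the trade gains 67 net, giving 2229 at 77 m².
Every other selection either busts 78 m² or exceeds an availability limit or fails to beat 2229.

2229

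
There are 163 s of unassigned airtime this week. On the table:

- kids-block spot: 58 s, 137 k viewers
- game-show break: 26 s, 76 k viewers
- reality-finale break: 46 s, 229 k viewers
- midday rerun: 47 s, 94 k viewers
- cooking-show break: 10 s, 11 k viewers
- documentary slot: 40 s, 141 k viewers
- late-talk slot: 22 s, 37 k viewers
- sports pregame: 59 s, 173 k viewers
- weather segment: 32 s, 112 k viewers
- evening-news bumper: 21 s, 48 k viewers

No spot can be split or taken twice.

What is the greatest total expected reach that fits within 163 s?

590

The ratio heuristic lands on game-show break + reality-finale break + cooking-show break + documentary slot + weather segment (569) but leaves 9 s idle.
Dropping cooking-show break and documentary slot frees 50 s; slotting in sports pregame (59 s) lifts the total to 590 at 163 s.
Every other selection either busts 163 s or fails to beat 590.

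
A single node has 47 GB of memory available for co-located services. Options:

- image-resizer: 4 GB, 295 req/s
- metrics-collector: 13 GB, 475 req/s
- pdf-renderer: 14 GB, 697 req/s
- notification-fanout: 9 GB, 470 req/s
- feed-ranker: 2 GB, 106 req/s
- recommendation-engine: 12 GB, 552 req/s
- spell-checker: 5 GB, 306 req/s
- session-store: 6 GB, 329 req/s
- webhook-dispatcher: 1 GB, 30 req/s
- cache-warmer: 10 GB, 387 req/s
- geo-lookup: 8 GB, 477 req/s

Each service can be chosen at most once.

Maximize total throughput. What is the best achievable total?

2604

By throughput per GB: image-resizer 73.75, spell-checker 61.20, geo-lookup 59.62, session-store 54.83 lead.
Greedy by ratio would take image-resizer + notification-fanout + feed-ranker + recommendation-engine + spell-checker + session-store + webhook-dispatcher + geo-lookup: 47 GB used, total 2565.
Replace feed-ranker and recommendation-engine with pdf-renderer: the trade gains 39 net, giving 2604 at 47 GB.
Next best is image-resizer + pdf-renderer + notification-fanout + spell-checker + session-store + geo-lookup at 2574 (46 GB) — short by 30.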